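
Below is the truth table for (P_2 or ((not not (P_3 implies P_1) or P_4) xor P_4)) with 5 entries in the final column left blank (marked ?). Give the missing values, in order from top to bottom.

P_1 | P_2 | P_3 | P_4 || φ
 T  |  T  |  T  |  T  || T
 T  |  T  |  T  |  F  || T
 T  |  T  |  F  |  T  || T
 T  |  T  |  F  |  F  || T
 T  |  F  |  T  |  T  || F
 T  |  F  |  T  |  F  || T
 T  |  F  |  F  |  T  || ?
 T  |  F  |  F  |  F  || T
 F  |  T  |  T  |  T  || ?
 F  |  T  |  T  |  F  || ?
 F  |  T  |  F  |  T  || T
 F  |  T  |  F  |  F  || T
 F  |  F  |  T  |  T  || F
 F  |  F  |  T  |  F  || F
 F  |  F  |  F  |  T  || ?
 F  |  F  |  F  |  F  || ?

F, T, T, F, T

Row P_1=T, P_2=F, P_3=F, P_4=T: ((not not (P_3 implies P_1) or P_4) xor P_4) = F, so the formula = F.
Row P_1=F, P_2=T, P_3=T, P_4=T: ((not not (P_3 implies P_1) or P_4) xor P_4) = F, so the formula = T.
Row P_1=F, P_2=T, P_3=T, P_4=F: ((not not (P_3 implies P_1) or P_4) xor P_4) = F, so the formula = T.
Row P_1=F, P_2=F, P_3=F, P_4=T: ((not not (P_3 implies P_1) or P_4) xor P_4) = F, so the formula = F.
Row P_1=F, P_2=F, P_3=F, P_4=F: ((not not (P_3 implies P_1) or P_4) xor P_4) = T, so the formula = T.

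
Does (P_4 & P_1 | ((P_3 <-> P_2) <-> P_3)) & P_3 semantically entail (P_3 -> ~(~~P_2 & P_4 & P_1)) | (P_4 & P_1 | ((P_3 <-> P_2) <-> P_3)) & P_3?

yes

P_1 | P_2 | P_3 | P_4 | φ | ψ
--- | --- | --- | --- | - | -
 F  |  F  |  F  |  F  | F | T
 F  |  F  |  F  |  T  | F | T
 F  |  F  |  T  |  F  | F | T
 F  |  F  |  T  |  T  | F | T
 F  |  T  |  F  |  F  | F | T
 F  |  T  |  F  |  T  | F | T
 F  |  T  |  T  |  F  | T | T
 F  |  T  |  T  |  T  | T | T
 T  |  F  |  F  |  F  | F | T
 T  |  F  |  F  |  T  | F | T
 T  |  F  |  T  |  F  | F | T
 T  |  F  |  T  |  T  | T | T
 T  |  T  |  F  |  F  | F | T
 T  |  T  |  F  |  T  | F | T
 T  |  T  |  T  |  F  | T | T
 T  |  T  |  T  |  T  | T | T
In every row where φ is true, ψ is also true, so φ ⊨ ψ.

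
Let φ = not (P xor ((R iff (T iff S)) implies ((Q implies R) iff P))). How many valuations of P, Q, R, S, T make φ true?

P  Q  R  S  T  |  φ
T  T  T  T  T  |  T
T  T  T  T  F  |  T
T  T  T  F  T  |  T
T  T  T  F  F  |  T
T  T  F  T  T  |  T
T  T  F  T  F  |  F
T  T  F  F  T  |  F
T  T  F  F  F  |  T
T  F  T  T  T  |  T
T  F  T  T  F  |  T
T  F  T  F  T  |  T
T  F  T  F  F  |  T
T  F  F  T  T  |  T
T  F  F  T  F  |  T
T  F  F  F  T  |  T
T  F  F  F  F  |  T
F  T  T  T  T  |  T
F  T  T  T  F  |  F
F  T  T  F  T  |  F
F  T  T  F  F  |  T
F  T  F  T  T  |  F
F  T  F  T  F  |  F
F  T  F  F  T  |  F
F  T  F  F  F  |  F
F  F  T  T  T  |  T
F  F  T  T  F  |  F
F  F  T  F  T  |  F
F  F  T  F  F  |  T
F  F  F  T  T  |  F
F  F  F  T  F  |  T
F  F  F  F  T  |  T
F  F  F  F  F  |  F
The formula is true on 20 of the 32 rows.

20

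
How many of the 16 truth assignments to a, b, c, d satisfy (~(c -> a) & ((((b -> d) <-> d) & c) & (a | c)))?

3

a  b  c  d     (c -> a)  ~(c -> a)  (b -> d)  ((b -> d) <-> d)  (((b -> d) <-> d) & c)  (a | c)  φ
F  F  F  F        T          F         T             F                    F                F     F
F  F  F  T        T          F         T             T                    F                F     F
F  F  T  F        F          T         T             F                    F                T     F
F  F  T  T        F          T         T             T                    T                T     T
F  T  F  F        T          F         F             T                    F                F     F
F  T  F  T        T          F         T             T                    F                F     F
F  T  T  F        F          T         F             T                    T                T     T
F  T  T  T        F          T         T             T                    T                T     T
T  F  F  F        T          F         T             F                    F                T     F
T  F  F  T        T          F         T             T                    F                T     F
T  F  T  F        T          F         T             F                    F                T     F
T  F  T  T        T          F         T             T                    T                T     F
T  T  F  F        T          F         F             T                    F                T     F
T  T  F  T        T          F         T             T                    F                T     F
T  T  T  F        T          F         F             T                    T                T     F
T  T  T  T        T          F         T             T                    T                T     F
The formula is true on 3 of the 16 rows.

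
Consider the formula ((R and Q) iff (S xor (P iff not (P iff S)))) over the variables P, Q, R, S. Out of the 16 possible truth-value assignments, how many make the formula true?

P | Q | R | S || φ
F | F | F | F || F
F | F | F | T || F
F | F | T | F || F
F | F | T | T || F
F | T | F | F || F
F | T | F | T || F
F | T | T | F || T
F | T | T | T || T
T | F | F | F || F
T | F | F | T || F
T | F | T | F || F
T | F | T | T || F
T | T | F | F || F
T | T | F | T || F
T | T | T | F || T
T | T | T | T || T
The formula is true on 4 of the 16 rows.

4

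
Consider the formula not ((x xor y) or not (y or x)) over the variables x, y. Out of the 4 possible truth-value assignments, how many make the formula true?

1

  x      y    |    φ  
 True   True  |   True
 True  False  |  False
False   True  |  False
False  False  |  False
The formula is true on 1 of the 4 rows.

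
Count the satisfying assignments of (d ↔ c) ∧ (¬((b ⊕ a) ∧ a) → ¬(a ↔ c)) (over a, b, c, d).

5

a | b | c | d || φ
F | F | F | F || F
F | F | F | T || F
F | F | T | F || F
F | F | T | T || T
F | T | F | F || F
F | T | F | T || F
F | T | T | F || F
F | T | T | T || T
T | F | F | F || T
T | F | F | T || F
T | F | T | F || F
T | F | T | T || T
T | T | F | F || T
T | T | F | T || F
T | T | T | F || F
T | T | T | T || F
The formula is true on 5 of the 16 rows.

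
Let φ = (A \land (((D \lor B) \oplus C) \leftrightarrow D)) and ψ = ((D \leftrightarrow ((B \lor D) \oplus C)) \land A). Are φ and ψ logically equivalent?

  A   |   B   |   C   |   D   ||   φ   |   ψ  
False | False | False | False || False | False
False | False | False |  True || False | False
False | False |  True | False || False | False
False | False |  True |  True || False | False
False |  True | False | False || False | False
False |  True | False |  True || False | False
False |  True |  True | False || False | False
False |  True |  True |  True || False | False
 True | False | False | False ||  True |  True
 True | False | False |  True ||  True |  True
 True | False |  True | False || False | False
 True | False |  True |  True || False | False
 True |  True | False | False || False | False
 True |  True | False |  True ||  True |  True
 True |  True |  True | False ||  True |  True
 True |  True |  True |  True || False | False
The columns for φ and ψ agree on every row, so they are logically equivalent.

equivalent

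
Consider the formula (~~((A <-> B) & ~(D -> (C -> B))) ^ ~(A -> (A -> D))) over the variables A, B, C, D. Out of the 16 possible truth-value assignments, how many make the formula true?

A  B  C  D  |  (A <-> B)  (C -> B)  (D -> (C -> B))  ~(D -> (C -> B))  (A -> D)  (A -> (A -> D))  ~(A -> (A -> D))  φ
0  0  0  0  |      1         1             1                0             1             1                0          0
0  0  0  1  |      1         1             1                0             1             1                0          0
0  0  1  0  |      1         0             1                0             1             1                0          0
0  0  1  1  |      1         0             0                1             1             1                0          1
0  1  0  0  |      0         1             1                0             1             1                0          0
0  1  0  1  |      0         1             1                0             1             1                0          0
0  1  1  0  |      0         1             1                0             1             1                0          0
0  1  1  1  |      0         1             1                0             1             1                0          0
1  0  0  0  |      0         1             1                0             0             0                1          1
1  0  0  1  |      0         1             1                0             1             1                0          0
1  0  1  0  |      0         0             1                0             0             0                1          1
1  0  1  1  |      0         0             0                1             1             1                0          0
1  1  0  0  |      1         1             1                0             0             0                1          1
1  1  0  1  |      1         1             1                0             1             1                0          0
1  1  1  0  |      1         1             1                0             0             0                1          1
1  1  1  1  |      1         1             1                0             1             1                0          0
The formula is true on 5 of the 16 rows.

5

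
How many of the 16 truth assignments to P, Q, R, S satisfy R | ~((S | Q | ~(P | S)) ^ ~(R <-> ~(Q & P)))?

P | Q | R | S || φ
T | T | T | T || T
T | T | T | F || T
T | T | F | T || F
T | T | F | F || F
T | F | T | T || T
T | F | T | F || T
T | F | F | T || T
T | F | F | F || F
F | T | T | T || T
F | T | T | F || T
F | T | F | T || T
F | T | F | F || T
F | F | T | T || T
F | F | T | F || T
F | F | F | T || T
F | F | F | F || T
The formula is true on 13 of the 16 rows.

13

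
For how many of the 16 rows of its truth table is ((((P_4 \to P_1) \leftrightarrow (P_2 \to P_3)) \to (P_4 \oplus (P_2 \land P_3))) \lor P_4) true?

P_1  P_2  P_3  P_4  |  φ
 F    F    F    F   |  F
 F    F    F    T   |  T
 F    F    T    F   |  F
 F    F    T    T   |  T
 F    T    F    F   |  T
 F    T    F    T   |  T
 F    T    T    F   |  T
 F    T    T    T   |  T
 T    F    F    F   |  F
 T    F    F    T   |  T
 T    F    T    F   |  F
 T    F    T    T   |  T
 T    T    F    F   |  T
 T    T    F    T   |  T
 T    T    T    F   |  T
 T    T    T    T   |  T
The formula is true on 12 of the 16 rows.

12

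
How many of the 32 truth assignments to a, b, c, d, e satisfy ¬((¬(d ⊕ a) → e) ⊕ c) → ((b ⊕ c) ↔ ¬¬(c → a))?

24

a | b | c | d | e | φ
- | - | - | - | - | -
T | T | T | T | T | F
T | T | T | T | F | T
T | T | T | F | T | F
T | T | T | F | F | F
T | T | F | T | T | T
T | T | F | T | F | T
T | T | F | F | T | T
T | T | F | F | F | T
T | F | T | T | T | T
T | F | T | T | F | T
T | F | T | F | T | T
T | F | T | F | F | T
T | F | F | T | T | T
T | F | F | T | F | F
T | F | F | F | T | T
T | F | F | F | F | T
F | T | T | T | T | T
F | T | T | T | F | T
F | T | T | F | T | T
F | T | T | F | F | T
F | T | F | T | T | T
F | T | F | T | F | T
F | T | F | F | T | T
F | T | F | F | F | T
F | F | T | T | T | F
F | F | T | T | F | F
F | F | T | F | T | F
F | F | T | F | F | T
F | F | F | T | T | T
F | F | F | T | F | T
F | F | F | F | T | T
F | F | F | F | F | F
The formula is true on 24 of the 32 rows.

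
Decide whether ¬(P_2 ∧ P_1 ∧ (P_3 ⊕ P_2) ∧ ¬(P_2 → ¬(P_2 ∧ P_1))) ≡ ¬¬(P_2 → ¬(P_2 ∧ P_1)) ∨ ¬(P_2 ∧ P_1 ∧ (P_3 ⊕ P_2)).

P_1 | P_2 | P_3 | φ | ψ
--- | --- | --- | - | -
 1  |  1  |  1  | 1 | 1
 1  |  1  |  0  | 0 | 0
 1  |  0  |  1  | 1 | 1
 1  |  0  |  0  | 1 | 1
 0  |  1  |  1  | 1 | 1
 0  |  1  |  0  | 1 | 1
 0  |  0  |  1  | 1 | 1
 0  |  0  |  0  | 1 | 1
The columns for φ and ψ agree on every row, so they are logically equivalent.

equivalent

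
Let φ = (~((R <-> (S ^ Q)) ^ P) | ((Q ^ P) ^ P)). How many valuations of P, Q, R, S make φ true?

P | Q | R | S || φ
1 | 1 | 1 | 1 || 1
1 | 1 | 1 | 0 || 1
1 | 1 | 0 | 1 || 1
1 | 1 | 0 | 0 || 1
1 | 0 | 1 | 1 || 1
1 | 0 | 1 | 0 || 0
1 | 0 | 0 | 1 || 0
1 | 0 | 0 | 0 || 1
0 | 1 | 1 | 1 || 1
0 | 1 | 1 | 0 || 1
0 | 1 | 0 | 1 || 1
0 | 1 | 0 | 0 || 1
0 | 0 | 1 | 1 || 0
0 | 0 | 1 | 0 || 1
0 | 0 | 0 | 1 || 1
0 | 0 | 0 | 0 || 0
The formula is true on 12 of the 16 rows.

12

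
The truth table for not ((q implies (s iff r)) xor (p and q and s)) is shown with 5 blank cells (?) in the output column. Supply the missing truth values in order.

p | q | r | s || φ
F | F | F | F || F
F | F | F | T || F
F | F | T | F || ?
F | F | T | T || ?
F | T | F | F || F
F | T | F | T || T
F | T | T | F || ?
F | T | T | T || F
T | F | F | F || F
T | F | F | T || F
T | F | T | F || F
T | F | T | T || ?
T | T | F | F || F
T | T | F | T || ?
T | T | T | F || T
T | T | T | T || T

Row p=F, q=F, r=T, s=F: (q implies (s iff r)) = T, (p and q and s) = F, ((q implies (s iff r)) xor (p and q and s)) = T, so the formula = F.
Row p=F, q=F, r=T, s=T: (q implies (s iff r)) = T, (p and q and s) = F, ((q implies (s iff r)) xor (p and q and s)) = T, so the formula = F.
Row p=F, q=T, r=T, s=F: (q implies (s iff r)) = F, (p and q and s) = F, ((q implies (s iff r)) xor (p and q and s)) = F, so the formula = T.
Row p=T, q=F, r=T, s=T: (q implies (s iff r)) = T, (p and q and s) = F, ((q implies (s iff r)) xor (p and q and s)) = T, so the formula = F.
Row p=T, q=T, r=F, s=T: (q implies (s iff r)) = F, (p and q and s) = T, ((q implies (s iff r)) xor (p and q and s)) = T, so the formula = F.

F, F, T, F, F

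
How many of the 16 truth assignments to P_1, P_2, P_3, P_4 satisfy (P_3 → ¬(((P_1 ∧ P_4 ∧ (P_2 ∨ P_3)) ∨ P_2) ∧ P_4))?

13

P_1 | P_2 | P_3 | P_4 || (P_2 ∨ P_3) | (P_1 ∧ P_4 ∧ (P_2 ∨ P_3)) | φ
 T  |  T  |  T  |  T  ||      T      |             T             | F
 T  |  T  |  T  |  F  ||      T      |             F             | T
 T  |  T  |  F  |  T  ||      T      |             T             | T
 T  |  T  |  F  |  F  ||      T      |             F             | T
 T  |  F  |  T  |  T  ||      T      |             T             | F
 T  |  F  |  T  |  F  ||      T      |             F             | T
 T  |  F  |  F  |  T  ||      F      |             F             | T
 T  |  F  |  F  |  F  ||      F      |             F             | T
 F  |  T  |  T  |  T  ||      T      |             F             | F
 F  |  T  |  T  |  F  ||      T      |             F             | T
 F  |  T  |  F  |  T  ||      T      |             F             | T
 F  |  T  |  F  |  F  ||      T      |             F             | T
 F  |  F  |  T  |  T  ||      T      |             F             | T
 F  |  F  |  T  |  F  ||      T      |             F             | T
 F  |  F  |  F  |  T  ||      F      |             F             | T
 F  |  F  |  F  |  F  ||      F      |             F             | T
The formula is true on 13 of the 16 rows.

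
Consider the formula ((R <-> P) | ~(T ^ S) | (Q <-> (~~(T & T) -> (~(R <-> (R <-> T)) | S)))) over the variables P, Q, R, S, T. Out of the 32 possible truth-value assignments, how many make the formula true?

P  Q  R  S  T  |  φ
T  T  T  T  T  |  T
T  T  T  T  F  |  T
T  T  T  F  T  |  T
T  T  T  F  F  |  T
T  T  F  T  T  |  T
T  T  F  T  F  |  T
T  T  F  F  T  |  F
T  T  F  F  F  |  T
T  F  T  T  T  |  T
T  F  T  T  F  |  T
T  F  T  F  T  |  T
T  F  T  F  F  |  T
T  F  F  T  T  |  T
T  F  F  T  F  |  F
T  F  F  F  T  |  T
T  F  F  F  F  |  T
F  T  T  T  T  |  T
F  T  T  T  F  |  T
F  T  T  F  T  |  F
F  T  T  F  F  |  T
F  T  F  T  T  |  T
F  T  F  T  F  |  T
F  T  F  F  T  |  T
F  T  F  F  F  |  T
F  F  T  T  T  |  T
F  F  T  T  F  |  F
F  F  T  F  T  |  T
F  F  T  F  F  |  T
F  F  F  T  T  |  T
F  F  F  T  F  |  T
F  F  F  F  T  |  T
F  F  F  F  F  |  T
The formula is true on 28 of the 32 rows.

28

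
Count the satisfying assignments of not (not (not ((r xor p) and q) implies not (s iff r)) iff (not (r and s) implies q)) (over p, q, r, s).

p | q | r | s || (r xor p) | ((r xor p) and q) | not ((r xor p) and q) | (s iff r) | not (s iff r) | (r and s) | not (r and s) | (not (r and s) implies q) | φ
0 | 0 | 0 | 0 ||     0     |         0         |           1           |     1     |       0       |     0     |       1       |             0             | 1
0 | 0 | 0 | 1 ||     0     |         0         |           1           |     0     |       1       |     0     |       1       |             0             | 0
0 | 0 | 1 | 0 ||     1     |         0         |           1           |     0     |       1       |     0     |       1       |             0             | 0
0 | 0 | 1 | 1 ||     1     |         0         |           1           |     1     |       0       |     1     |       0       |             1             | 0
0 | 1 | 0 | 0 ||     0     |         0         |           1           |     1     |       0       |     0     |       1       |             1             | 0
0 | 1 | 0 | 1 ||     0     |         0         |           1           |     0     |       1       |     0     |       1       |             1             | 1
0 | 1 | 1 | 0 ||     1     |         1         |           0           |     0     |       1       |     0     |       1       |             1             | 1
0 | 1 | 1 | 1 ||     1     |         1         |           0           |     1     |       0       |     1     |       0       |             1             | 1
1 | 0 | 0 | 0 ||     1     |         0         |           1           |     1     |       0       |     0     |       1       |             0             | 1
1 | 0 | 0 | 1 ||     1     |         0         |           1           |     0     |       1       |     0     |       1       |             0             | 0
1 | 0 | 1 | 0 ||     0     |         0         |           1           |     0     |       1       |     0     |       1       |             0             | 0
1 | 0 | 1 | 1 ||     0     |         0         |           1           |     1     |       0       |     1     |       0       |             1             | 0
1 | 1 | 0 | 0 ||     1     |         1         |           0           |     1     |       0       |     0     |       1       |             1             | 1
1 | 1 | 0 | 1 ||     1     |         1         |           0           |     0     |       1       |     0     |       1       |             1             | 1
1 | 1 | 1 | 0 ||     0     |         0         |           1           |     0     |       1       |     0     |       1       |             1             | 1
1 | 1 | 1 | 1 ||     0     |         0         |           1           |     1     |       0       |     1     |       0       |             1             | 0
The formula is true on 8 of the 16 rows.

8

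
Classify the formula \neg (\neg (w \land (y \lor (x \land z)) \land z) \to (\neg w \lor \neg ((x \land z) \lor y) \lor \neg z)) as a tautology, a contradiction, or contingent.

x | y | z | w || φ
T | T | T | T || F
T | T | T | F || F
T | T | F | T || F
T | T | F | F || F
T | F | T | T || F
T | F | T | F || F
T | F | F | T || F
T | F | F | F || F
F | T | T | T || F
F | T | T | F || F
F | T | F | T || F
F | T | F | F || F
F | F | T | T || F
F | F | T | F || F
F | F | F | T || F
F | F | F | F || F
Every row is F, so the formula is a contradiction.

contradiction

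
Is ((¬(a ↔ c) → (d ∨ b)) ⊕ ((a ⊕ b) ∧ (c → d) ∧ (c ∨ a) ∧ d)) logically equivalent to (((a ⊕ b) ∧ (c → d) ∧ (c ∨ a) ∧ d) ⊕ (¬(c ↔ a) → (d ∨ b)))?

equivalent

a  b  c  d  |  φ  ψ
T  T  T  T  |  T  T
T  T  T  F  |  T  T
T  T  F  T  |  T  T
T  T  F  F  |  T  T
T  F  T  T  |  F  F
T  F  T  F  |  T  T
T  F  F  T  |  F  F
T  F  F  F  |  F  F
F  T  T  T  |  F  F
F  T  T  F  |  T  T
F  T  F  T  |  T  T
F  T  F  F  |  T  T
F  F  T  T  |  T  T
F  F  T  F  |  F  F
F  F  F  T  |  T  T
F  F  F  F  |  T  T
The columns for φ and ψ agree on every row, so they are logically equivalent.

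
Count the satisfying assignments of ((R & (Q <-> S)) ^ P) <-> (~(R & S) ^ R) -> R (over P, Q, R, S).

8

P | Q | R | S | (Q <-> S) | (R & (Q <-> S)) | ((R & (Q <-> S)) ^ P) | (R & S) | ~(R & S) | (~(R & S) ^ R) | ((~(R & S) ^ R) -> R) | φ
- | - | - | - | --------- | --------------- | --------------------- | ------- | -------- | -------------- | --------------------- | -
F | F | F | F |     T     |        F        |           F           |    F    |    T     |       T        |           F           | T
F | F | F | T |     F     |        F        |           F           |    F    |    T     |       T        |           F           | T
F | F | T | F |     T     |        T        |           T           |    F    |    T     |       F        |           T           | T
F | F | T | T |     F     |        F        |           F           |    T    |    F     |       T        |           T           | F
F | T | F | F |     F     |        F        |           F           |    F    |    T     |       T        |           F           | T
F | T | F | T |     T     |        F        |           F           |    F    |    T     |       T        |           F           | T
F | T | T | F |     F     |        F        |           F           |    F    |    T     |       F        |           T           | F
F | T | T | T |     T     |        T        |           T           |    T    |    F     |       T        |           T           | T
T | F | F | F |     T     |        F        |           T           |    F    |    T     |       T        |           F           | F
T | F | F | T |     F     |        F        |           T           |    F    |    T     |       T        |           F           | F
T | F | T | F |     T     |        T        |           F           |    F    |    T     |       F        |           T           | F
T | F | T | T |     F     |        F        |           T           |    T    |    F     |       T        |           T           | T
T | T | F | F |     F     |        F        |           T           |    F    |    T     |       T        |           F           | F
T | T | F | T |     T     |        F        |           T           |    F    |    T     |       T        |           F           | F
T | T | T | F |     F     |        F        |           T           |    F    |    T     |       F        |           T           | T
T | T | T | T |     T     |        T        |           F           |    T    |    F     |       T        |           T           | F
The formula is true on 8 of the 16 rows.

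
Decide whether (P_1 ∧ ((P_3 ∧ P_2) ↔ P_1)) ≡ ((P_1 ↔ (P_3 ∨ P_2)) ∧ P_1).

not equivalent

P_1 | P_2 | P_3 | φ | ψ
--- | --- | --- | - | -
 T  |  T  |  T  | T | T
 T  |  T  |  F  | F | T
 T  |  F  |  T  | F | T
 T  |  F  |  F  | F | F
 F  |  T  |  T  | F | F
 F  |  T  |  F  | F | F
 F  |  F  |  T  | F | F
 F  |  F  |  F  | F | F
The columns differ at P_1=T, P_2=T, P_3=F (φ=F, ψ=T), so they are not equivalent.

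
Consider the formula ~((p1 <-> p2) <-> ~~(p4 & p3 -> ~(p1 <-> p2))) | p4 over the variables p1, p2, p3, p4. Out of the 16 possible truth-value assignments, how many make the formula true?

p1 | p2 | p3 | p4 | (p1 <-> p2) | (p4 & p3) | ~(p1 <-> p2) | ((p4 & p3) -> ~(p1 <-> p2)) | ~((p4 & p3) -> ~(p1 <-> p2)) | φ
-- | -- | -- | -- | ----------- | --------- | ------------ | --------------------------- | ---------------------------- | -
T  | T  | T  | T  |      T      |     T     |      F       |              F              |              T               | T
T  | T  | T  | F  |      T      |     F     |      F       |              T              |              F               | F
T  | T  | F  | T  |      T      |     F     |      F       |              T              |              F               | T
T  | T  | F  | F  |      T      |     F     |      F       |              T              |              F               | F
T  | F  | T  | T  |      F      |     T     |      T       |              T              |              F               | T
T  | F  | T  | F  |      F      |     F     |      T       |              T              |              F               | T
T  | F  | F  | T  |      F      |     F     |      T       |              T              |              F               | T
T  | F  | F  | F  |      F      |     F     |      T       |              T              |              F               | T
F  | T  | T  | T  |      F      |     T     |      T       |              T              |              F               | T
F  | T  | T  | F  |      F      |     F     |      T       |              T              |              F               | T
F  | T  | F  | T  |      F      |     F     |      T       |              T              |              F               | T
F  | T  | F  | F  |      F      |     F     |      T       |              T              |              F               | T
F  | F  | T  | T  |      T      |     T     |      F       |              F              |              T               | T
F  | F  | T  | F  |      T      |     F     |      F       |              T              |              F               | F
F  | F  | F  | T  |      T      |     F     |      F       |              T              |              F               | T
F  | F  | F  | F  |      T      |     F     |      F       |              T              |              F               | F
The formula is true on 12 of the 16 rows.

12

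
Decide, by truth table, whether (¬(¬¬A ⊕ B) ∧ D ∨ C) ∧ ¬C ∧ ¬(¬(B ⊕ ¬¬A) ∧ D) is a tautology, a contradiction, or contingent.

contradiction

A | B | C | D | φ
- | - | - | - | -
T | T | T | T | F
T | T | T | F | F
T | T | F | T | F
T | T | F | F | F
T | F | T | T | F
T | F | T | F | F
T | F | F | T | F
T | F | F | F | F
F | T | T | T | F
F | T | T | F | F
F | T | F | T | F
F | T | F | F | F
F | F | T | T | F
F | F | T | F | F
F | F | F | T | F
F | F | F | F | F
Every row is F, so the formula is a contradiction.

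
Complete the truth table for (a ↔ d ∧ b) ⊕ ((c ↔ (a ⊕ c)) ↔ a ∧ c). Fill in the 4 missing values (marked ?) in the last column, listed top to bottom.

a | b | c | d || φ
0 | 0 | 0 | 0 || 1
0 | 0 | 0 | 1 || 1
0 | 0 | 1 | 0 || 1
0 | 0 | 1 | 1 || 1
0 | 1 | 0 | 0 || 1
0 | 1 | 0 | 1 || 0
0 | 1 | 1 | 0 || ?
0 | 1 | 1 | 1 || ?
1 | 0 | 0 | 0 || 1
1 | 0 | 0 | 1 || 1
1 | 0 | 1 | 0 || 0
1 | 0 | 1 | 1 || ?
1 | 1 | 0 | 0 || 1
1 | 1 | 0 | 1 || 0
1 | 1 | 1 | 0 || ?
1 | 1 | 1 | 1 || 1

Row a=0, b=1, c=1, d=0: (a ↔ d ∧ b) = 1, ((c ↔ (a ⊕ c)) ↔ a ∧ c) = 0, so the formula = 1.
Row a=0, b=1, c=1, d=1: (a ↔ d ∧ b) = 0, ((c ↔ (a ⊕ c)) ↔ a ∧ c) = 0, so the formula = 0.
Row a=1, b=0, c=1, d=1: (a ↔ d ∧ b) = 0, ((c ↔ (a ⊕ c)) ↔ a ∧ c) = 0, so the formula = 0.
Row a=1, b=1, c=1, d=0: (a ↔ d ∧ b) = 0, ((c ↔ (a ⊕ c)) ↔ a ∧ c) = 0, so the formula = 0.

1, 0, 0, 0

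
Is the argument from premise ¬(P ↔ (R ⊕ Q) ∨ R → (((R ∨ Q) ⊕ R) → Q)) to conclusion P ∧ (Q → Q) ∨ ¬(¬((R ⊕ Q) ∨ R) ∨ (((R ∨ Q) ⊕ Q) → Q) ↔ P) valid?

no

  P   |   Q   |   R   |   φ   |   ψ  
----- | ----- | ----- | ----- | -----
 True |  True |  True | False |  True
 True |  True | False | False |  True
 True | False |  True | False |  True
 True | False | False | False |  True
False |  True |  True |  True |  True
False |  True | False |  True |  True
False | False |  True |  True | False
False | False | False |  True |  True
At P=False, Q=False, R=True we have φ true but ψ false, so φ does not entail ψ.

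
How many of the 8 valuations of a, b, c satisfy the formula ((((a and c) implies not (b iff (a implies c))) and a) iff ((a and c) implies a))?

a | b | c || (a and c) | (a implies c) | (b iff (a implies c)) | not (b iff (a implies c)) | ((a and c) implies a) | φ
F | F | F ||     F     |       T       |           F           |             T             |           T           | F
F | F | T ||     F     |       T       |           F           |             T             |           T           | F
F | T | F ||     F     |       T       |           T           |             F             |           T           | F
F | T | T ||     F     |       T       |           T           |             F             |           T           | F
T | F | F ||     F     |       F       |           T           |             F             |           T           | T
T | F | T ||     T     |       T       |           F           |             T             |           T           | T
T | T | F ||     F     |       F       |           F           |             T             |           T           | T
T | T | T ||     T     |       T       |           T           |             F             |           T           | F
The formula is true on 3 of the 8 rows.

3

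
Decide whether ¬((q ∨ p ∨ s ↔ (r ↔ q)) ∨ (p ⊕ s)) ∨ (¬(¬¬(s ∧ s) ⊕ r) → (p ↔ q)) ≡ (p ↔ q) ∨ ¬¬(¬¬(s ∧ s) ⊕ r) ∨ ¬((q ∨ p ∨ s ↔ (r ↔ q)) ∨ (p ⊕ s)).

p | q | r | s || φ | ψ
F | F | F | F || T | T
F | F | F | T || T | T
F | F | T | F || T | T
F | F | T | T || T | T
F | T | F | F || T | T
F | T | F | T || T | T
F | T | T | F || T | T
F | T | T | T || F | F
T | F | F | F || F | F
T | F | F | T || T | T
T | F | T | F || T | T
T | F | T | T || T | T
T | T | F | F || T | T
T | T | F | T || T | T
T | T | T | F || T | T
T | T | T | T || T | T
The columns for φ and ψ agree on every row, so they are logically equivalent.

equivalent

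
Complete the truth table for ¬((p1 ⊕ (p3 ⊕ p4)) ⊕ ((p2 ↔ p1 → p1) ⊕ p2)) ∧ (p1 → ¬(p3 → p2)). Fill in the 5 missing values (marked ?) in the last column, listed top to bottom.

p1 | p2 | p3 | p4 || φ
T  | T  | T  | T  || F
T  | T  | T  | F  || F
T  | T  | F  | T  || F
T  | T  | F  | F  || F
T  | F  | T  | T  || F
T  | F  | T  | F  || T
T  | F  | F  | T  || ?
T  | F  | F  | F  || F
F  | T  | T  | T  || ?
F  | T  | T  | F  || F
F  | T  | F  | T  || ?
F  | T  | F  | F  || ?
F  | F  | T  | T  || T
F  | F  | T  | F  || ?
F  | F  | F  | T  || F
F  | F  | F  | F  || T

Row p1=T, p2=F, p3=F, p4=T: ¬((p1 ⊕ (p3 ⊕ p4)) ⊕ ((p2 ↔ p1 → p1) ⊕ p2)) = T, (p1 → ¬(p3 → p2)) = F, so the formula = F.
Row p1=F, p2=T, p3=T, p4=T: ¬((p1 ⊕ (p3 ⊕ p4)) ⊕ ((p2 ↔ p1 → p1) ⊕ p2)) = T, (p1 → ¬(p3 → p2)) = T, so the formula = T.
Row p1=F, p2=T, p3=F, p4=T: ¬((p1 ⊕ (p3 ⊕ p4)) ⊕ ((p2 ↔ p1 → p1) ⊕ p2)) = F, (p1 → ¬(p3 → p2)) = T, so the formula = F.
Row p1=F, p2=T, p3=F, p4=F: ¬((p1 ⊕ (p3 ⊕ p4)) ⊕ ((p2 ↔ p1 → p1) ⊕ p2)) = T, (p1 → ¬(p3 → p2)) = T, so the formula = T.
Row p1=F, p2=F, p3=T, p4=F: ¬((p1 ⊕ (p3 ⊕ p4)) ⊕ ((p2 ↔ p1 → p1) ⊕ p2)) = F, (p1 → ¬(p3 → p2)) = T, so the formula = F.

F, T, F, T, F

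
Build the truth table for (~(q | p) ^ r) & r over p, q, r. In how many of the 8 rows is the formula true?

p  q  r     (q | p)  ~(q | p)  (~(q | p) ^ r)  ((~(q | p) ^ r) & r)
T  T  T        T        F            T                  T          
T  T  F        T        F            F                  F          
T  F  T        T        F            T                  T          
T  F  F        T        F            F                  F          
F  T  T        T        F            T                  T          
F  T  F        T        F            F                  F          
F  F  T        F        T            F                  F          
F  F  F        F        T            T                  F          
The formula is true on 3 of the 8 rows.

3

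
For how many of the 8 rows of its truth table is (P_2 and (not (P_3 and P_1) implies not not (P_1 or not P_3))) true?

P_1  P_2  P_3  |  (P_3 and P_1)  not (P_3 and P_1)  not P_3  (P_1 or not P_3)  not (P_1 or not P_3)  not not (P_1 or not P_3)  φ
 0    0    0   |        0                1             1            1                   0                       1              0
 0    0    1   |        0                1             0            0                   1                       0              0
 0    1    0   |        0                1             1            1                   0                       1              1
 0    1    1   |        0                1             0            0                   1                       0              0
 1    0    0   |        0                1             1            1                   0                       1              0
 1    0    1   |        1                0             0            1                   0                       1              0
 1    1    0   |        0                1             1            1                   0                       1              1
 1    1    1   |        1                0             0            1                   0                       1              1
The formula is true on 3 of the 8 rows.

3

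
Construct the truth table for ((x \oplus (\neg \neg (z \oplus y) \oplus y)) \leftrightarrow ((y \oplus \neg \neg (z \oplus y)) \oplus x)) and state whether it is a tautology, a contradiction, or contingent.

tautology

x  y  z  |  (z \oplus y)  \neg (z \oplus y)  \neg \neg (z \oplus y)  φ
F  F  F  |       F                T                    F             T
F  F  T  |       T                F                    T             T
F  T  F  |       T                F                    T             T
F  T  T  |       F                T                    F             T
T  F  F  |       F                T                    F             T
T  F  T  |       T                F                    T             T
T  T  F  |       T                F                    T             T
T  T  T  |       F                T                    F             T
Every row is T, so the formula is a tautology.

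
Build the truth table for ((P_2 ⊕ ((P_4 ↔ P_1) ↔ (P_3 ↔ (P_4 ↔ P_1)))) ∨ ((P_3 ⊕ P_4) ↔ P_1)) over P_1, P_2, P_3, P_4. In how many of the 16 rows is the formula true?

P_1 | P_2 | P_3 | P_4 | (P_4 ↔ P_1) | (P_3 ↔ (P_4 ↔ P_1)) | (P_3 ⊕ P_4) | ((P_3 ⊕ P_4) ↔ P_1) | φ
--- | --- | --- | --- | ----------- | ------------------- | ----------- | ------------------- | -
 F  |  F  |  F  |  F  |      T      |          F          |      F      |          T          | T
 F  |  F  |  F  |  T  |      F      |          T          |      T      |          F          | F
 F  |  F  |  T  |  F  |      T      |          T          |      T      |          F          | T
 F  |  F  |  T  |  T  |      F      |          F          |      F      |          T          | T
 F  |  T  |  F  |  F  |      T      |          F          |      F      |          T          | T
 F  |  T  |  F  |  T  |      F      |          T          |      T      |          F          | T
 F  |  T  |  T  |  F  |      T      |          T          |      T      |          F          | F
 F  |  T  |  T  |  T  |      F      |          F          |      F      |          T          | T
 T  |  F  |  F  |  F  |      F      |          T          |      F      |          F          | F
 T  |  F  |  F  |  T  |      T      |          F          |      T      |          T          | T
 T  |  F  |  T  |  F  |      F      |          F          |      T      |          T          | T
 T  |  F  |  T  |  T  |      T      |          T          |      F      |          F          | T
 T  |  T  |  F  |  F  |      F      |          T          |      F      |          F          | T
 T  |  T  |  F  |  T  |      T      |          F          |      T      |          T          | T
 T  |  T  |  T  |  F  |      F      |          F          |      T      |          T          | T
 T  |  T  |  T  |  T  |      T      |          T          |      F      |          F          | F
The formula is true on 12 of the 16 rows.

12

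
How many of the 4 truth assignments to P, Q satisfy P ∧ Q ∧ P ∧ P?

P | Q | (P ∧ Q ∧ P ∧ P)
- | - | ---------------
F | F |        F       
F | T |        F       
T | F |        F       
T | T |        T       
The formula is true on 1 of the 4 rows.

1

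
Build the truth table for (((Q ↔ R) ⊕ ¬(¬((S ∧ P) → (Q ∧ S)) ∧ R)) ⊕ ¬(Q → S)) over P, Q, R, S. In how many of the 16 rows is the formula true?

7

P  Q  R  S  |  (Q ↔ R)  (S ∧ P)  (Q ∧ S)  ((S ∧ P) → (Q ∧ S))  ¬((S ∧ P) → (Q ∧ S))  (¬((S ∧ P) → (Q ∧ S)) ∧ R)  ¬(¬((S ∧ P) → (Q ∧ S)) ∧ R)  (Q → S)  ¬(Q → S)  φ
T  T  T  T  |     T        T        T              T                    F                        F                            T                  T        F      F
T  T  T  F  |     T        F        F              T                    F                        F                            T                  F        T      T
T  T  F  T  |     F        T        T              T                    F                        F                            T                  T        F      T
T  T  F  F  |     F        F        F              T                    F                        F                            T                  F        T      F
T  F  T  T  |     F        T        F              F                    T                        T                            F                  T        F      F
T  F  T  F  |     F        F        F              T                    F                        F                            T                  T        F      T
T  F  F  T  |     T        T        F              F                    T                        F                            T                  T        F      F
T  F  F  F  |     T        F        F              T                    F                        F                            T                  T        F      F
F  T  T  T  |     T        F        T              T                    F                        F                            T                  T        F      F
F  T  T  F  |     T        F        F              T                    F                        F                            T                  F        T      T
F  T  F  T  |     F        F        T              T                    F                        F                            T                  T        F      T
F  T  F  F  |     F        F        F              T                    F                        F                            T                  F        T      F
F  F  T  T  |     F        F        F              T                    F                        F                            T                  T        F      T
F  F  T  F  |     F        F        F              T                    F                        F                            T                  T        F      T
F  F  F  T  |     T        F        F              T                    F                        F                            T                  T        F      F
F  F  F  F  |     T        F        F              T                    F                        F                            T                  T        F      F
The formula is true on 7 of the 16 rows.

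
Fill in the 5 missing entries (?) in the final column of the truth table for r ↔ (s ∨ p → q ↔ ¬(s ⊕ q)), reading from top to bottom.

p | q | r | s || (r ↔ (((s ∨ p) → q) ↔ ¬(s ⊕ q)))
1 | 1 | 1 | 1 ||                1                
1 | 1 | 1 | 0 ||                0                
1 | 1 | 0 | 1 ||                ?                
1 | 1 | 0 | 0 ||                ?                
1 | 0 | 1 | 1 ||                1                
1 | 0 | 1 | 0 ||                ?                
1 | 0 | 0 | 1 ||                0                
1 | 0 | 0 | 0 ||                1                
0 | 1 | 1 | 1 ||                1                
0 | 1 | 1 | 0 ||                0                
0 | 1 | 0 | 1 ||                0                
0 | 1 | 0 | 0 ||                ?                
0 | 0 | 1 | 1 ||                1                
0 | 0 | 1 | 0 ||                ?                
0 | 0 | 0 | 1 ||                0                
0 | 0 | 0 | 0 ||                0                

0, 1, 0, 1, 1

Row p=1, q=1, r=0, s=1: (s ∨ p → q ↔ ¬(s ⊕ q)) = 1, so (r ↔ (((s ∨ p) → q) ↔ ¬(s ⊕ q))) = 0.
Row p=1, q=1, r=0, s=0: (s ∨ p → q ↔ ¬(s ⊕ q)) = 0, so (r ↔ (((s ∨ p) → q) ↔ ¬(s ⊕ q))) = 1.
Row p=1, q=0, r=1, s=0: (s ∨ p → q ↔ ¬(s ⊕ q)) = 0, so (r ↔ (((s ∨ p) → q) ↔ ¬(s ⊕ q))) = 0.
Row p=0, q=1, r=0, s=0: (s ∨ p → q ↔ ¬(s ⊕ q)) = 0, so (r ↔ (((s ∨ p) → q) ↔ ¬(s ⊕ q))) = 1.
Row p=0, q=0, r=1, s=0: (s ∨ p → q ↔ ¬(s ⊕ q)) = 1, so (r ↔ (((s ∨ p) → q) ↔ ¬(s ⊕ q))) = 1.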